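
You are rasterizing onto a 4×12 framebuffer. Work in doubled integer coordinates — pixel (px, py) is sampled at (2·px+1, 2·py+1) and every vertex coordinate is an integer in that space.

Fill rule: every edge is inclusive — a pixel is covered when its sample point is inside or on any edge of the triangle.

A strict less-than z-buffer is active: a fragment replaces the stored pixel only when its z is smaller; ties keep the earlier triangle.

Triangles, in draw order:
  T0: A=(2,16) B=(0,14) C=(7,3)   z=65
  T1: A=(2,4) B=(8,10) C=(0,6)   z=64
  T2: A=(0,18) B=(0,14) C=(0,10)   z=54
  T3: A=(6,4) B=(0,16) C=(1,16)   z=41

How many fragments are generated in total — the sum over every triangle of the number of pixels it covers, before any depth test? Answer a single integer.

T0:
  2·area = 36
  edge (2, 16)→(0, 14): d=(-2,-2) inclusive
  edge (0, 14)→(7, 3): d=(7,-11) inclusive
  edge (7, 3)→(2, 16): d=(-5,13) inclusive
    (3,1)@(7, 3): e=[36,0,0] → █  [on edge]
    (3,2)@(7, 5): e=[32,14,-10] → ·
    (2,3)@(5, 7): e=[24,6,6] → █
    (3,3)@(7, 7): e=[28,28,-20] → ·
    (2,4)@(5, 9): e=[20,20,-4] → ·
    (1,5)@(3, 11): e=[12,12,12] → █
    (2,5)@(5, 11): e=[16,34,-14] → ·
    (0,6)@(1, 13): e=[4,4,28] → █
    (2,6)@(5, 13): e=[12,48,-24] → ·
    (0,7)@(1, 15): e=[0,18,18] → █  [on edge]
    (1,7)@(3, 15): e=[4,40,-8] → ·
    (0,8)@(1, 17): e=[-4,32,8] → ·
    (1,8)@(3, 17): e=[0,54,-18] → ·  [on edge]
    (2,9)@(5, 19): e=[0,90,-54] → ·  [on edge]
    (3,10)@(7, 21): e=[0,126,-90] → ·  [on edge]
  covered (6 px):
    · · · ·
    · · · █
    · · · ·
    · · █ ·
    · · · ·
    · █ · ·
    █ █ · ·
    █ · · ·
    · · · ·
    · · · ·
    · · · ·
    · · · ·
T1:
  2·area = 24
  edge (2, 4)→(8, 10): d=(6,6) inclusive
  edge (8, 10)→(0, 6): d=(-8,-4) inclusive
  edge (0, 6)→(2, 4): d=(2,-2) inclusive
    (2,0)@(5, 1): e=[-36,60,0] → ·  [on edge]
    (0,1)@(1, 3): e=[0,28,-4] → ·  [on edge]
    (1,1)@(3, 3): e=[-12,36,0] → ·  [on edge]
    (0,2)@(1, 5): e=[12,12,0] → █  [on edge]
    (1,2)@(3, 5): e=[0,20,4] → █  [on edge]
    (2,2)@(5, 5): e=[-12,28,8] → ·
    (0,3)@(1, 7): e=[24,-4,4] → ·
    (1,3)@(3, 7): e=[12,4,8] → █
    (2,3)@(5, 7): e=[0,12,12] → █  [on edge]
    (3,3)@(7, 7): e=[-12,20,16] → ·
    (1,4)@(3, 9): e=[24,-12,12] → ·
    (2,4)@(5, 9): e=[12,-4,16] → ·
    (3,4)@(7, 9): e=[0,4,20] → █  [on edge]
  covered (5 px):
    · · · ·
    · · · ·
    █ █ · ·
    · █ █ ·
    · · · █
    · · · ·
    · · · ·
    · · · ·
    · · · ·
    · · · ·
    · · · ·
    · · · ·
T2:
  degenerate (2·area = 0) — covers nothing
T3:
  2·area = 12  (B↔C swapped to make it positive)
  edge (6, 4)→(1, 16): d=(-5,12) inclusive
  edge (1, 16)→(0, 16): d=(-1,0) inclusive
  edge (0, 16)→(6, 4): d=(6,-12) inclusive
    (1,5)@(3, 11): e=[1,5,6] → █
    (2,5)@(5, 11): e=[-23,5,30] → ·
    (1,6)@(3, 13): e=[-9,3,18] → ·
    (0,7)@(1, 15): e=[5,1,6] → █
    (1,7)@(3, 15): e=[-19,1,30] → ·
    (0,8)@(1, 17): e=[-5,-1,18] → ·
  covered (2 px):
    · · · ·
    · · · ·
    · · · ·
    · · · ·
    · · · ·
    · █ · ·
    · · · ·
    █ · · ·
    · · · ·
    · · · ·
    · · · ·
    · · · ·

Result: 13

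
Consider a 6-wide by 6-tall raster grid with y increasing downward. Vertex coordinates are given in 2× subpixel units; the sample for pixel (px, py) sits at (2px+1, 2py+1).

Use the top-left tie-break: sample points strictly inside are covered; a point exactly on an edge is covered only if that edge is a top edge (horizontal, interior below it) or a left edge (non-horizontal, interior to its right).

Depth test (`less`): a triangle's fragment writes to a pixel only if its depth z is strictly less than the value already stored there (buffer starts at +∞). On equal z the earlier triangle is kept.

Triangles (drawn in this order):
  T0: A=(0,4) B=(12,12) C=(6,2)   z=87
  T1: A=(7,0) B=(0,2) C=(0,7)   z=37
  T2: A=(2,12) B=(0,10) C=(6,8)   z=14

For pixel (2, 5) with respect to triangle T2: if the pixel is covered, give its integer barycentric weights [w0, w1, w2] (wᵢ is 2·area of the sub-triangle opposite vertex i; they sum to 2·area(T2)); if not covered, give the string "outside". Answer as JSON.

T0:
  2·area = 72  (B↔C swapped to make it positive)
  edge (0, 4)→(6, 2): d=(6,-2) top-left  bias=+0
  edge (6, 2)→(12, 12): d=(6,10) right/bottom  bias=-1
  edge (12, 12)→(0, 4): d=(-12,-8) top-left  bias=+0
    (4,0)@(9, 1): e=[0,-36,108] → ·  [on edge]
    (1,1)@(3, 3): e=[0,36,36] → █  [on edge]
    (2,1)@(5, 3): e=[4,16,52] → █
    (3,1)@(7, 3): e=[8,-4,68] → ·
    (1,2)@(3, 5): e=[12,48,12] → █
    (3,2)@(7, 5): e=[20,8,44] → █
    (4,2)@(9, 5): e=[24,-12,60] → ·
    (1,3)@(3, 7): e=[24,60,-12] → ·
    (2,3)@(5, 7): e=[28,40,4] → █
    (4,3)@(9, 7): e=[36,0,36] → ·  [on edge]
    (2,4)@(5, 9): e=[40,52,-20] → ·
    (3,4)@(7, 9): e=[44,32,-4] → ·
  covered (9 px):
    · · · · · ·
    · █ █ · · ·
    · █ █ █ · ·
    · · █ █ · ·
    · · · · █ ·
    · · · · · █
T1:
  2·area = 35  (B↔C swapped to make it positive)
  edge (7, 0)→(0, 7): d=(-7,7) right/bottom  bias=-1
  edge (0, 7)→(0, 2): d=(0,-5) top-left  bias=+0
  edge (0, 2)→(7, 0): d=(7,-2) top-left  bias=+0
    (2,0)@(5, 1): e=[7,25,3] → █
    (3,0)@(7, 1): e=[-7,35,7] → ·
    (0,1)@(1, 3): e=[21,5,9] → █
    (1,1)@(3, 3): e=[7,15,13] → █
    (2,1)@(5, 3): e=[-7,25,17] → ·
    (0,2)@(1, 5): e=[7,5,23] → █
    (1,2)@(3, 5): e=[-7,15,27] → ·
    (0,3)@(1, 7): e=[-7,5,37] → ·
  covered (4 px):
    · · █ · · ·
    █ █ · · · ·
    █ · · · · ·
    · · · · · ·
    · · · · · ·
    · · · · · ·
T2:
  2·area = 16
  edge (2, 12)→(0, 10): d=(-2,-2) top-left  bias=+0
  edge (0, 10)→(6, 8): d=(6,-2) top-left  bias=+0
  edge (6, 8)→(2, 12): d=(-4,4) right/bottom  bias=-1
    (5,1)@(11, 3): e=[36,-20,0] → ·  [on edge]
    (4,2)@(9, 5): e=[28,-12,0] → ·  [on edge]
    (3,3)@(7, 7): e=[20,-4,0] → ·  [on edge]
    (4,3)@(9, 7): e=[24,0,-8] → ·  [on edge]
    (1,4)@(3, 9): e=[8,0,8] → █  [on edge]
    (2,4)@(5, 9): e=[12,4,0] → ·  [on edge]
    (0,5)@(1, 11): e=[0,8,8] → █  [on edge]
    (1,5)@(3, 11): e=[4,12,0] → ·  [on edge]
  covered (2 px):
    · · · · · ·
    · · · · · ·
    · · · · · ·
    · · · · · ·
    · █ · · · ·
    █ · · · · ·

Final: "outside"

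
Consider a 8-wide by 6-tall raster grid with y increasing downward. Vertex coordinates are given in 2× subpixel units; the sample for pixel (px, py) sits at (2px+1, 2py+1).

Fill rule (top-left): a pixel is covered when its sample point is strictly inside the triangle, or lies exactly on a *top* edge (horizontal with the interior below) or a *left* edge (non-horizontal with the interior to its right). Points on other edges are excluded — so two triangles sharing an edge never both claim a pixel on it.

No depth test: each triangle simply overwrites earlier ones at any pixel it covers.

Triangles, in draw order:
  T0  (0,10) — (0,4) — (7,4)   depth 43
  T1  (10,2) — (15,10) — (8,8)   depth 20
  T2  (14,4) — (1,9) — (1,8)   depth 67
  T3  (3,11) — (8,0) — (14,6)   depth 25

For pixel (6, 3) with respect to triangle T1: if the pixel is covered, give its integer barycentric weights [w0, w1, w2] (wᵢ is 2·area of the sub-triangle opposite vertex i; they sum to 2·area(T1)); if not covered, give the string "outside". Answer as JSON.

T0:
  2·area = 42
  edge (0, 10)→(0, 4): d=(0,-6) top-left  bias=+0
  edge (0, 4)→(7, 4): d=(7,0) top-left  bias=+0
  edge (7, 4)→(0, 10): d=(-7,6) right/bottom  bias=-1
    (0,2)@(1, 5): e=[6,7,29] → #
    (1,2)@(3, 5): e=[18,7,17] → #
    (2,2)@(5, 5): e=[30,7,5] → #
    (3,2)@(7, 5): e=[42,7,-7] → ·
    (0,3)@(1, 7): e=[6,21,15] → #
    (2,3)@(5, 7): e=[30,21,-9] → ·
    (0,4)@(1, 9): e=[6,35,1] → #
    (1,4)@(3, 9): e=[18,35,-11] → ·
    (0,5)@(1, 11): e=[6,49,-13] → ·
  covered (6 px):
    · · · · · · · ·
    · · · · · · · ·
    # # # · · · · ·
    # # · · · · · ·
    # · · · · · · ·
    · · · · · · · ·
T1:
  2·area = 46
  edge (10, 2)→(15, 10): d=(5,8) right/bottom  bias=-1
  edge (15, 10)→(8, 8): d=(-7,-2) top-left  bias=+0
  edge (8, 8)→(10, 2): d=(2,-6) top-left  bias=+0
    (4,2)@(9, 5): e=[23,23,0] → #  [on edge]
    (5,2)@(11, 5): e=[7,27,12] → #
    (6,2)@(13, 5): e=[-9,31,24] → ·
    (4,3)@(9, 7): e=[33,9,4] → #
    (6,3)@(13, 7): e=[1,17,28] → #
    (7,3)@(15, 7): e=[-15,21,40] → ·
    (4,4)@(9, 9): e=[43,-5,8] → ·
    (5,4)@(11, 9): e=[27,-1,20] → ·
    (6,4)@(13, 9): e=[11,3,32] → #
    (7,4)@(15, 9): e=[-5,7,44] → ·
    (3,5)@(7, 11): e=[69,-23,0] → ·  [on edge]
    (6,5)@(13, 11): e=[21,-11,36] → ·
  covered (6 px):
    · · · · · · · ·
    · · · · · · · ·
    · · · · # # · ·
    · · · · # # # ·
    · · · · · · # ·
    · · · · · · · ·
T2:
  2·area = 13
  edge (14, 4)→(1, 9): d=(-13,5) right/bottom  bias=-1
  edge (1, 9)→(1, 8): d=(0,-1) top-left  bias=+0
  edge (1, 8)→(14, 4): d=(13,-4) top-left  bias=+0
    (0,0)@(1, 1): e=[104,0,-91] → ·  [on edge]
    (0,1)@(1, 3): e=[78,0,-65] → ·  [on edge]
    (0,2)@(1, 5): e=[52,0,-39] → ·  [on edge]
    (5,2)@(11, 5): e=[2,10,1] → #
    (6,2)@(13, 5): e=[-8,12,9] → ·
    (0,3)@(1, 7): e=[26,0,-13] → ·  [on edge]
    (2,3)@(5, 7): e=[6,4,3] → #
    (3,3)@(7, 7): e=[-4,6,11] → ·
    (5,3)@(11, 7): e=[-24,10,27] → ·
    (0,4)@(1, 9): e=[0,0,13] → ·  [on edge]
    (2,4)@(5, 9): e=[-20,4,29] → ·
    (0,5)@(1, 11): e=[-26,0,39] → ·  [on edge]
  covered (2 px):
    · · · · · · · ·
    · · · · · · · ·
    · · · · · # · ·
    · · # · · · · ·
    · · · · · · · ·
    · · · · · · · ·
T3:
  2·area = 96
  edge (3, 11)→(8, 0): d=(5,-11) top-left  bias=+0
  edge (8, 0)→(14, 6): d=(6,6) right/bottom  bias=-1
  edge (14, 6)→(3, 11): d=(-11,5) right/bottom  bias=-1
    (4,0)@(9, 1): e=[16,0,80] → ·  [on edge]
    (3,1)@(7, 3): e=[4,24,68] → #
    (4,1)@(9, 3): e=[26,12,58] → #
    (5,1)@(11, 3): e=[48,0,48] → ·  [on edge]
    (3,2)@(7, 5): e=[14,36,46] → #
    (5,2)@(11, 5): e=[58,12,26] → #
    (6,2)@(13, 5): e=[80,0,16] → ·  [on edge]
    (2,3)@(5, 7): e=[2,60,34] → #
    (6,3)@(13, 7): e=[90,12,-6] → ·
    (7,3)@(15, 7): e=[112,0,-16] → ·  [on edge]
    (2,4)@(5, 9): e=[12,72,12] → #
    (4,4)@(9, 9): e=[56,48,-8] → ·
    (1,5)@(3, 11): e=[0,96,0] → ·  [on edge]
  covered (11 px):
    · · · · · · · ·
    · · · # # · · ·
    · · · # # # · ·
    · · # # # # · ·
    · · # # · · · ·
    · · · · · · · ·

Final: [17,28,1]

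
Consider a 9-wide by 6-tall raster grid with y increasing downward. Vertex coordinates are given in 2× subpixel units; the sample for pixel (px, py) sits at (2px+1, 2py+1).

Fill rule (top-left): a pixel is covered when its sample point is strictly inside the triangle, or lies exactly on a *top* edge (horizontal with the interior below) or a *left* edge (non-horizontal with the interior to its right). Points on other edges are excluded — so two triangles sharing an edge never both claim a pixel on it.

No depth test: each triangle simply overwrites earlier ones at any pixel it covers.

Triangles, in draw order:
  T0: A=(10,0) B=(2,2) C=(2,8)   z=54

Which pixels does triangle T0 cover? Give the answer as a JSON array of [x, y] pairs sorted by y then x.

T0:
  2·area = 48  (B↔C swapped to make it positive)
  edge (10, 0)→(2, 8): d=(-8,8) right/bottom  bias=-1
  edge (2, 8)→(2, 2): d=(0,-6) top-left  bias=+0
  edge (2, 2)→(10, 0): d=(8,-2) top-left  bias=+0
    (3,0)@(7, 1): e=[16,30,2] → X
    (4,0)@(9, 1): e=[0,42,6] → .  [on edge]
    (1,1)@(3, 3): e=[32,6,10] → X
    (2,1)@(5, 3): e=[16,18,14] → X
    (3,1)@(7, 3): e=[0,30,18] → .  [on edge]
    (1,2)@(3, 5): e=[16,6,26] → X
    (2,2)@(5, 5): e=[0,18,30] → .  [on edge]
    (1,3)@(3, 7): e=[0,6,42] → .  [on edge]
    (0,4)@(1, 9): e=[0,-6,54] → .  [on edge]
  covered (4 px):
    . . . X . . . . .
    . X X . . . . . .
    . X . . . . . . .
    . . . . . . . . .
    . . . . . . . . .
    . . . . . . . . .

Result: [[3,0],[1,1],[2,1],[1,2]]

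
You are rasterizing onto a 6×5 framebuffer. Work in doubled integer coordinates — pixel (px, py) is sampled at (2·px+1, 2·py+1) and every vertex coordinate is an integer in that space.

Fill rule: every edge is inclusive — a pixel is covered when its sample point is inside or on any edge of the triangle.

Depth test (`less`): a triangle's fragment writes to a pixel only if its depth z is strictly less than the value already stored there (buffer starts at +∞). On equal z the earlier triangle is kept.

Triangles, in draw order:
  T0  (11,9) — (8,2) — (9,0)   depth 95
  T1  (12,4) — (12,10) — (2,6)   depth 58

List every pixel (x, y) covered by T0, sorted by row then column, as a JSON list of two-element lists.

T0:
  2·area = 13
  edge (11, 9)→(8, 2): d=(-3,-7) inclusive
  edge (8, 2)→(9, 0): d=(1,-2) inclusive
  edge (9, 0)→(11, 9): d=(2,9) inclusive
    (4,0)@(9, 1): e=[10,1,2] → █
    (5,0)@(11, 1): e=[24,5,-16] → ·
    (4,1)@(9, 3): e=[4,3,6] → █
    (5,1)@(11, 3): e=[18,7,-12] → ·
    (4,2)@(9, 5): e=[-2,5,10] → ·
    (5,4)@(11, 9): e=[0,13,0] → █  [on edge]
  covered (3 px):
    · · · · █ ·
    · · · · █ ·
    · · · · · ·
    · · · · · ·
    · · · · · █
T1:
  2·area = 60
  edge (12, 4)→(12, 10): d=(0,6) inclusive
  edge (12, 10)→(2, 6): d=(-10,-4) inclusive
  edge (2, 6)→(12, 4): d=(10,-2) inclusive
    (3,2)@(7, 5): e=[30,30,0] → █  [on edge]
    (4,2)@(9, 5): e=[18,38,4] → █
    (5,2)@(11, 5): e=[6,46,8] → █
    (2,3)@(5, 7): e=[42,2,16] → █
    (2,4)@(5, 9): e=[42,-18,36] → ·
    (3,4)@(7, 9): e=[30,-10,40] → ·
    (4,4)@(9, 9): e=[18,-2,44] → ·
    (5,4)@(11, 9): e=[6,6,48] → █
  covered (8 px):
    · · · · · ·
    · · · · · ·
    · · · █ █ █
    · · █ █ █ █
    · · · · · █

Answer: [[4,0],[4,1],[5,4]]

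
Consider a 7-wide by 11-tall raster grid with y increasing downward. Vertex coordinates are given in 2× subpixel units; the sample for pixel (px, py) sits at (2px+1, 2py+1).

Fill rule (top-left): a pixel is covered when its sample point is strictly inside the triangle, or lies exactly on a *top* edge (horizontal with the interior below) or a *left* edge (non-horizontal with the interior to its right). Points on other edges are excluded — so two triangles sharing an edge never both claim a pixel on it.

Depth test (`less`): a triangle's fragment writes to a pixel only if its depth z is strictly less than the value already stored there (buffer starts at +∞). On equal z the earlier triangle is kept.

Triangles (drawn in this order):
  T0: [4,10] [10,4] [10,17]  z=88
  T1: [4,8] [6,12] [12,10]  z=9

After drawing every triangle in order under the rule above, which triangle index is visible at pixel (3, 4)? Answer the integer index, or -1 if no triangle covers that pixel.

T0:
  2·area = 78
  edge (4, 10)→(10, 4): d=(6,-6) top-left  bias=+0
  edge (10, 4)→(10, 17): d=(0,13) right/bottom  bias=-1
  edge (10, 17)→(4, 10): d=(-6,-7) top-left  bias=+0
    (6,0)@(13, 1): e=[0,-39,117] → .  [on edge]
    (5,1)@(11, 3): e=[0,-13,91] → .  [on edge]
    (4,2)@(9, 5): e=[0,13,65] → X  [on edge]
    (5,2)@(11, 5): e=[12,-13,79] → .
    (3,3)@(7, 7): e=[0,39,39] → X  [on edge]
    (5,3)@(11, 7): e=[24,-13,67] → .
    (2,4)@(5, 9): e=[0,65,13] → X  [on edge]
    (5,4)@(11, 9): e=[36,-13,55] → .
    (1,5)@(3, 11): e=[0,91,-13] → .  [on edge]
    (2,5)@(5, 11): e=[12,65,1] → X
    (5,5)@(11, 11): e=[48,-13,43] → .
    (0,6)@(1, 13): e=[0,117,-39] → .  [on edge]
  covered (12 px):
    . . . . . . .
    . . . . . . .
    . . . . X . .
    . . . X X . .
    . . X X X . .
    . . X X X . .
    . . . X X . .
    . . . . X . .
    . . . . . . .
    . . . . . . .
    . . . . . . .
T1:
  2·area = 28  (B↔C swapped to make it positive)
  edge (4, 8)→(12, 10): d=(8,2) right/bottom  bias=-1
  edge (12, 10)→(6, 12): d=(-6,2) right/bottom  bias=-1
  edge (6, 12)→(4, 8): d=(-2,-4) top-left  bias=+0
    (2,4)@(5, 9): e=[6,20,2] → X
    (3,4)@(7, 9): e=[2,16,10] → X
    (4,4)@(9, 9): e=[-2,12,18] → .
    (2,5)@(5, 11): e=[22,8,-2] → .
    (3,5)@(7, 11): e=[18,4,6] → X
    (4,5)@(9, 11): e=[14,0,14] → .  [on edge]
    (1,6)@(3, 13): e=[42,0,-14] → .  [on edge]
    (3,6)@(7, 13): e=[34,-8,2] → .
  covered (3 px):
    . . . . . . .
    . . . . . . .
    . . . . . . .
    . . . . . . .
    . . X X . . .
    . . . X . . .
    . . . . . . .
    . . . . . . .
    . . . . . . .
    . . . . . . .
    . . . . . . .

Z-buffer (winner per pixel, '.' = empty):
  . . . . . . .
  . . . . . . .
  . . . . 0 . .
  . . . 0 0 . .
  . . 1 1 0 . .
  . . 0 1 0 . .
  . . . 0 0 . .
  . . . . 0 . .
  . . . . . . .
  . . . . . . .
  . . . . . . .

Final: 1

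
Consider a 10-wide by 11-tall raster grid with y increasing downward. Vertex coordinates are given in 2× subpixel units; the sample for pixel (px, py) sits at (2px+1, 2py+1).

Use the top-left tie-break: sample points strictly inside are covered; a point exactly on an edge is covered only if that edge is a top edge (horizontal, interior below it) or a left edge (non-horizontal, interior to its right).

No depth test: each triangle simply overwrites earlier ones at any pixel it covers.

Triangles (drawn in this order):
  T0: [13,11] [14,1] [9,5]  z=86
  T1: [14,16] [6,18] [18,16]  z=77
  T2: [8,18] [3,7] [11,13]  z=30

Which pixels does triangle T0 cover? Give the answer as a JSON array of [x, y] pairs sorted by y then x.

T0:
  2·area = 46  (B↔C swapped to make it positive)
  edge (13, 11)→(9, 5): d=(-4,-6) top-left  bias=+0
  edge (9, 5)→(14, 1): d=(5,-4) top-left  bias=+0
  edge (14, 1)→(13, 11): d=(-1,10) right/bottom  bias=-1
    (6,1)@(13, 3): e=[32,6,8] → X
    (7,1)@(15, 3): e=[44,14,-12] → .
    (4,2)@(9, 5): e=[0,0,46] → X  [on edge]
    (5,2)@(11, 5): e=[12,8,26] → X
    (7,2)@(15, 5): e=[36,24,-14] → .
    (4,3)@(9, 7): e=[-8,10,44] → .
    (5,3)@(11, 7): e=[4,18,24] → X
    (7,3)@(15, 7): e=[28,34,-16] → .
    (5,4)@(11, 9): e=[-4,28,22] → .
    (6,4)@(13, 9): e=[8,36,2] → X
    (7,4)@(15, 9): e=[20,44,-18] → .
    (6,5)@(13, 11): e=[0,46,0] → .  [on edge]
    (8,8)@(17, 17): e=[0,92,-46] → .  [on edge]
  covered (7 px):
    . . . . . . . . . .
    . . . . . . X . . .
    . . . . X X X . . .
    . . . . . X X . . .
    . . . . . . X . . .
    . . . . . . . . . .
    . . . . . . . . . .
    . . . . . . . . . .
    . . . . . . . . . .
    . . . . . . . . . .
    . . . . . . . . . .
T1:
  2·area = 8  (B↔C swapped to make it positive)
  edge (14, 16)→(18, 16): d=(4,0) top-left  bias=+0
  edge (18, 16)→(6, 18): d=(-12,2) right/bottom  bias=-1
  edge (6, 18)→(14, 16): d=(8,-2) top-left  bias=+0
    (5,8)@(11, 17): e=[4,2,2] → X
    (6,8)@(13, 17): e=[4,-2,6] → .
    (5,9)@(11, 19): e=[12,-22,18] → .
  covered (1 px):
    . . . . . . . . . .
    . . . . . . . . . .
    . . . . . . . . . .
    . . . . . . . . . .
    . . . . . . . . . .
    . . . . . . . . . .
    . . . . . . . . . .
    . . . . . . . . . .
    . . . . . X . . . .
    . . . . . . . . . .
    . . . . . . . . . .
T2:
  2·area = 58
  edge (8, 18)→(3, 7): d=(-5,-11) top-left  bias=+0
  edge (3, 7)→(11, 13): d=(8,6) right/bottom  bias=-1
  edge (11, 13)→(8, 18): d=(-3,5) right/bottom  bias=-1
    (8,1)@(17, 3): e=[174,-116,0] → .  [on edge]
    (1,3)@(3, 7): e=[0,0,58] → .  [on edge]
    (2,4)@(5, 9): e=[12,4,42] → X
    (3,4)@(7, 9): e=[34,-8,32] → .
    (2,5)@(5, 11): e=[2,20,36] → X
    (3,5)@(7, 11): e=[24,8,26] → X
    (4,5)@(9, 11): e=[46,-4,16] → .
    (2,6)@(5, 13): e=[-8,36,30] → .
    (3,6)@(7, 13): e=[14,24,20] → X
    (4,6)@(9, 13): e=[36,12,10] → X
    (5,6)@(11, 13): e=[58,0,0] → .  [on edge]
    (3,7)@(7, 15): e=[4,40,14] → X
    (9,9)@(19, 19): e=[116,0,-58] → .  [on edge]
  covered (7 px):
    . . . . . . . . . .
    . . . . . . . . . .
    . . . . . . . . . .
    . . . . . . . . . .
    . . X . . . . . . .
    . . X X . . . . . .
    . . . X X . . . . .
    . . . X X . . . . .
    . . . . . . . . . .
    . . . . . . . . . .
    . . . . . . . . . .

Final: [[6,1],[4,2],[5,2],[6,2],[5,3],[6,3],[6,4]]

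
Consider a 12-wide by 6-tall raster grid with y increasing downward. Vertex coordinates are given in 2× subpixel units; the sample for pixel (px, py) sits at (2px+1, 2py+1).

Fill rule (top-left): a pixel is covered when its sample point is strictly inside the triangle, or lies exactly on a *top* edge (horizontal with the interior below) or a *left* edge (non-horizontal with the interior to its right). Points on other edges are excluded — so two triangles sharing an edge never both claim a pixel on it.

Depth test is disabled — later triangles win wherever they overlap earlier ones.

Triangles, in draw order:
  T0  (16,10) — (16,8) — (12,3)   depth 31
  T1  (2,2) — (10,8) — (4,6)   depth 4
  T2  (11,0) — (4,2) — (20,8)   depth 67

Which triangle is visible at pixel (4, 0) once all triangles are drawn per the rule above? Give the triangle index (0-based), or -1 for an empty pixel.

T0:
  2·area = 8  (B↔C swapped to make it positive)
  edge (16, 10)→(12, 3): d=(-4,-7) top-left  bias=+0
  edge (12, 3)→(16, 8): d=(4,5) right/bottom  bias=-1
  edge (16, 8)→(16, 10): d=(0,2) right/bottom  bias=-1
    (7,3)@(15, 7): e=[5,1,2] → #
    (8,3)@(17, 7): e=[19,-9,-2] → ·
    (7,4)@(15, 9): e=[-3,9,2] → ·
  covered (1 px):
    · · · · · · · · · · · ·
    · · · · · · · · · · · ·
    · · · · · · · · · · · ·
    · · · · · · · # · · · ·
    · · · · · · · · · · · ·
    · · · · · · · · · · · ·
T1:
  2·area = 20
  edge (2, 2)→(10, 8): d=(8,6) right/bottom  bias=-1
  edge (10, 8)→(4, 6): d=(-6,-2) top-left  bias=+0
  edge (4, 6)→(2, 2): d=(-2,-4) top-left  bias=+0
    (1,1)@(3, 3): e=[2,16,2] → #
    (2,1)@(5, 3): e=[-10,20,10] → ·
    (0,2)@(1, 5): e=[30,0,-10] → ·  [on edge]
    (1,2)@(3, 5): e=[18,4,-2] → ·
    (2,2)@(5, 5): e=[6,8,6] → #
    (3,2)@(7, 5): e=[-6,12,14] → ·
    (2,3)@(5, 7): e=[22,-4,2] → ·
    (3,3)@(7, 7): e=[10,0,10] → #  [on edge]
    (4,3)@(9, 7): e=[-2,4,18] → ·
    (3,4)@(7, 9): e=[26,-12,6] → ·
    (6,4)@(13, 9): e=[-10,0,30] → ·  [on edge]
    (9,5)@(19, 11): e=[-30,0,50] → ·  [on edge]
  covered (3 px):
    · · · · · · · · · · · ·
    · # · · · · · · · · · ·
    · · # · · · · · · · · ·
    · · · # · · · · · · · ·
    · · · · · · · · · · · ·
    · · · · · · · · · · · ·
T2:
  2·area = 74  (B↔C swapped to make it positive)
  edge (11, 0)→(20, 8): d=(9,8) right/bottom  bias=-1
  edge (20, 8)→(4, 2): d=(-16,-6) top-left  bias=+0
  edge (4, 2)→(11, 0): d=(7,-2) top-left  bias=+0
    (4,0)@(9, 1): e=[25,46,3] → #
    (5,0)@(11, 1): e=[9,58,7] → #
    (6,0)@(13, 1): e=[-7,70,11] → ·
    (3,1)@(7, 3): e=[59,2,13] → #
    (6,1)@(13, 3): e=[11,38,25] → #
    (7,1)@(15, 3): e=[-5,50,29] → ·
    (3,2)@(7, 5): e=[77,-30,27] → ·
    (4,2)@(9, 5): e=[61,-18,31] → ·
    (5,2)@(11, 5): e=[45,-6,35] → ·
    (6,2)@(13, 5): e=[29,6,39] → #
    (7,2)@(15, 5): e=[13,18,43] → #
    (8,2)@(17, 5): e=[-3,30,47] → ·
  covered (8 px):
    · · · · # # · · · · · ·
    · · · # # # # · · · · ·
    · · · · · · # # · · · ·
    · · · · · · · · · · · ·
    · · · · · · · · · · · ·
    · · · · · · · · · · · ·

Z-buffer (winner per pixel, '.' = empty):
  . . . . 2 2 . . . . . .
  . 1 . 2 2 2 2 . . . . .
  . . 1 . . . 2 2 . . . .
  . . . 1 . . . 0 . . . .
  . . . . . . . . . . . .
  . . . . . . . . . . . .

Final: 2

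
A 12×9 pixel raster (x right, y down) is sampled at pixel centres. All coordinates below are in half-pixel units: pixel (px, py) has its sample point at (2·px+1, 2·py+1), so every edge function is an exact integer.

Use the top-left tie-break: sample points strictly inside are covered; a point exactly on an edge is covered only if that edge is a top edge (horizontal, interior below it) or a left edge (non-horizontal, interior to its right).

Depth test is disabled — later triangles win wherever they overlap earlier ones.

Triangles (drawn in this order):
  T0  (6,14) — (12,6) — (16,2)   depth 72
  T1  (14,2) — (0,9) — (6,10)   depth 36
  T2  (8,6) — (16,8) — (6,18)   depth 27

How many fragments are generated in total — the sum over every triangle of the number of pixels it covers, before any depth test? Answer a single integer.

T0:
  2·area = 8
  edge (6, 14)→(12, 6): d=(6,-8) top-left  bias=+0
  edge (12, 6)→(16, 2): d=(4,-4) top-left  bias=+0
  edge (16, 2)→(6, 14): d=(-10,12) right/bottom  bias=-1
    (8,0)@(17, 1): e=[10,0,-2] → ·  [on edge]
    (7,1)@(15, 3): e=[6,0,2] → █  [on edge]
    (8,1)@(17, 3): e=[22,8,-22] → ·
    (6,2)@(13, 5): e=[2,0,6] → █  [on edge]
    (7,2)@(15, 5): e=[18,8,-18] → ·
    (5,3)@(11, 7): e=[-2,0,10] → ·  [on edge]
    (6,3)@(13, 7): e=[14,8,-14] → ·
    (4,4)@(9, 9): e=[-6,0,14] → ·  [on edge]
    (3,5)@(7, 11): e=[-10,0,18] → ·  [on edge]
    (2,6)@(5, 13): e=[-14,0,22] → ·  [on edge]
    (1,7)@(3, 15): e=[-18,0,26] → ·  [on edge]
    (0,8)@(1, 17): e=[-22,0,30] → ·  [on edge]
  covered (2 px):
    · · · · · · · · · · · ·
    · · · · · · · █ · · · ·
    · · · · · · █ · · · · ·
    · · · · · · · · · · · ·
    · · · · · · · · · · · ·
    · · · · · · · · · · · ·
    · · · · · · · · · · · ·
    · · · · · · · · · · · ·
    · · · · · · · · · · · ·
T1:
  2·area = 56  (B↔C swapped to make it positive)
  edge (14, 2)→(6, 10): d=(-8,8) right/bottom  bias=-1
  edge (6, 10)→(0, 9): d=(-6,-1) top-left  bias=+0
  edge (0, 9)→(14, 2): d=(14,-7) top-left  bias=+0
    (7,0)@(15, 1): e=[0,63,-7] → ·  [on edge]
    (6,1)@(13, 3): e=[0,49,7] → ·  [on edge]
    (4,2)@(9, 5): e=[16,33,7] → █
    (5,2)@(11, 5): e=[0,35,21] → ·  [on edge]
    (2,3)@(5, 7): e=[32,17,7] → █
    (3,3)@(7, 7): e=[16,19,21] → █
    (4,3)@(9, 7): e=[0,21,35] → ·  [on edge]
    (0,4)@(1, 9): e=[48,1,7] → █
    (1,4)@(3, 9): e=[32,3,21] → █
    (3,4)@(7, 9): e=[0,7,49] → ·  [on edge]
    (0,5)@(1, 11): e=[32,-11,35] → ·
    (1,5)@(3, 11): e=[16,-9,49] → ·
    (2,5)@(5, 11): e=[0,-7,63] → ·  [on edge]
    (1,6)@(3, 13): e=[0,-21,77] → ·  [on edge]
    (0,7)@(1, 15): e=[0,-35,91] → ·  [on edge]
  covered (6 px):
    · · · · · · · · · · · ·
    · · · · · · · · · · · ·
    · · · · █ · · · · · · ·
    · · █ █ · · · · · · · ·
    █ █ █ · · · · · · · · ·
    · · · · · · · · · · · ·
    · · · · · · · · · · · ·
    · · · · · · · · · · · ·
    · · · · · · · · · · · ·
T2:
  2·area = 100
  edge (8, 6)→(16, 8): d=(8,2) right/bottom  bias=-1
  edge (16, 8)→(6, 18): d=(-10,10) right/bottom  bias=-1
  edge (6, 18)→(8, 6): d=(2,-12) top-left  bias=+0
    (11,0)@(23, 1): e=[-70,0,170] → ·  [on edge]
    (10,1)@(21, 3): e=[-50,0,150] → ·  [on edge]
    (9,2)@(19, 5): e=[-30,0,130] → ·  [on edge]
    (4,3)@(9, 7): e=[6,80,14] → █
    (5,3)@(11, 7): e=[2,60,38] → █
    (6,3)@(13, 7): e=[-2,40,62] → ·
    (8,3)@(17, 7): e=[-10,0,110] → ·  [on edge]
    (4,4)@(9, 9): e=[22,60,18] → █
    (6,4)@(13, 9): e=[14,20,66] → █
    (7,4)@(15, 9): e=[10,0,90] → ·  [on edge]
    (4,5)@(9, 11): e=[38,40,22] → █
    (6,5)@(13, 11): e=[30,0,70] → ·  [on edge]
    (5,6)@(11, 13): e=[50,0,50] → ·  [on edge]
    (4,7)@(9, 15): e=[70,0,30] → ·  [on edge]
    (3,8)@(7, 17): e=[90,0,10] → ·  [on edge]
  covered (10 px):
    · · · · · · · · · · · ·
    · · · · · · · · · · · ·
    · · · · · · · · · · · ·
    · · · · █ █ · · · · · ·
    · · · · █ █ █ · · · · ·
    · · · · █ █ · · · · · ·
    · · · █ █ · · · · · · ·
    · · · █ · · · · · · · ·
    · · · · · · · · · · · ·

Result: 18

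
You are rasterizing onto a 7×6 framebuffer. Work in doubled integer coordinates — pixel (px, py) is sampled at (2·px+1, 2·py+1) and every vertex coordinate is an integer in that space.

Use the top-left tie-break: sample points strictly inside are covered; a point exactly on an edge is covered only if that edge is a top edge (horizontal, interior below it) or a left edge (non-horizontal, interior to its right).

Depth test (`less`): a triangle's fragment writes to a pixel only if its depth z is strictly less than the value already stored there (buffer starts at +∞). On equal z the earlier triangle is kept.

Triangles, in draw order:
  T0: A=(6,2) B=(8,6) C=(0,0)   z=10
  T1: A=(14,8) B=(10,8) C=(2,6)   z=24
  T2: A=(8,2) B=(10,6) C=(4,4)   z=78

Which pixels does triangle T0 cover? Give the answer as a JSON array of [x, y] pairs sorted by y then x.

T0:
  2·area = 20
  edge (6, 2)→(8, 6): d=(2,4) right/bottom  bias=-1
  edge (8, 6)→(0, 0): d=(-8,-6) top-left  bias=+0
  edge (0, 0)→(6, 2): d=(6,2) right/bottom  bias=-1
    (1,0)@(3, 1): e=[10,10,0] → ·  [on edge]
    (2,1)@(5, 3): e=[6,6,8] → #
    (3,1)@(7, 3): e=[-2,18,4] → ·
    (4,1)@(9, 3): e=[-10,30,0] → ·  [on edge]
    (2,2)@(5, 5): e=[10,-10,20] → ·
    (3,2)@(7, 5): e=[2,2,16] → #
    (4,2)@(9, 5): e=[-6,14,12] → ·
    (3,3)@(7, 7): e=[6,-14,28] → ·
  covered (2 px):
    · · · · · · ·
    · · # · · · ·
    · · · # · · ·
    · · · · · · ·
    · · · · · · ·
    · · · · · · ·
T1:
  2·area = 8
  edge (14, 8)→(10, 8): d=(-4,0) right/bottom  bias=-1
  edge (10, 8)→(2, 6): d=(-8,-2) top-left  bias=+0
  edge (2, 6)→(14, 8): d=(12,2) right/bottom  bias=-1
    (3,3)@(7, 7): e=[4,2,2] → #
    (4,3)@(9, 7): e=[4,6,-2] → ·
    (3,4)@(7, 9): e=[-4,-14,26] → ·
  covered (1 px):
    · · · · · · ·
    · · · · · · ·
    · · · · · · ·
    · · · # · · ·
    · · · · · · ·
    · · · · · · ·
T2:
  2·area = 20
  edge (8, 2)→(10, 6): d=(2,4) right/bottom  bias=-1
  edge (10, 6)→(4, 4): d=(-6,-2) top-left  bias=+0
  edge (4, 4)→(8, 2): d=(4,-2) top-left  bias=+0
    (0,1)@(1, 3): e=[30,0,-10] → ·  [on edge]
    (3,1)@(7, 3): e=[6,12,2] → #
    (4,1)@(9, 3): e=[-2,16,6] → ·
    (3,2)@(7, 5): e=[10,0,10] → #  [on edge]
    (4,2)@(9, 5): e=[2,4,14] → #
    (5,2)@(11, 5): e=[-6,8,18] → ·
    (3,3)@(7, 7): e=[14,-12,18] → ·
    (4,3)@(9, 7): e=[6,-8,22] → ·
    (6,3)@(13, 7): e=[-10,0,30] → ·  [on edge]
  covered (3 px):
    · · · · · · ·
    · · · # · · ·
    · · · # # · ·
    · · · · · · ·
    · · · · · · ·
    · · · · · · ·

Final: [[2,1],[3,2]]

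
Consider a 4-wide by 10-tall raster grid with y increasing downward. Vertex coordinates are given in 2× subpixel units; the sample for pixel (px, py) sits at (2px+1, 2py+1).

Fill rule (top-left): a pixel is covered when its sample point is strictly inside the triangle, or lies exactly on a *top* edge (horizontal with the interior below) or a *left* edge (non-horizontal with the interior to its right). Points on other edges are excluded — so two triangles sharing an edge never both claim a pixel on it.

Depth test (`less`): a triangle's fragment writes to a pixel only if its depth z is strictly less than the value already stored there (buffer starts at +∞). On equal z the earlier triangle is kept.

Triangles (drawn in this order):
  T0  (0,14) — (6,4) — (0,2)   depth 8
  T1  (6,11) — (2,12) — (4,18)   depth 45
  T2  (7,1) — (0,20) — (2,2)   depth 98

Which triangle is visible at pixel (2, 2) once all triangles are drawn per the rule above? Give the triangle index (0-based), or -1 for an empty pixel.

T0:
  2·area = 72  (B↔C swapped to make it positive)
  edge (0, 14)→(0, 2): d=(0,-12) top-left  bias=+0
  edge (0, 2)→(6, 4): d=(6,2) right/bottom  bias=-1
  edge (6, 4)→(0, 14): d=(-6,10) right/bottom  bias=-1
    (0,1)@(1, 3): e=[12,4,56] → X
    (1,1)@(3, 3): e=[36,0,36] → .  [on edge]
    (0,2)@(1, 5): e=[12,16,44] → X
    (1,2)@(3, 5): e=[36,12,24] → X
    (2,2)@(5, 5): e=[60,8,4] → X
    (3,2)@(7, 5): e=[84,4,-16] → .
    (0,3)@(1, 7): e=[12,28,32] → X
    (2,3)@(5, 7): e=[60,20,-8] → .
    (0,4)@(1, 9): e=[12,40,20] → X
    (1,4)@(3, 9): e=[36,36,0] → .  [on edge]
    (0,5)@(1, 11): e=[12,52,8] → X
    (1,5)@(3, 11): e=[36,48,-12] → .
  covered (8 px):
    . . . .
    X . . .
    X X X .
    X X . .
    X . . .
    X . . .
    . . . .
    . . . .
    . . . .
    . . . .
T1:
  2·area = 26  (B↔C swapped to make it positive)
  edge (6, 11)→(4, 18): d=(-2,7) right/bottom  bias=-1
  edge (4, 18)→(2, 12): d=(-2,-6) top-left  bias=+0
  edge (2, 12)→(6, 11): d=(4,-1) top-left  bias=+0
    (0,4)@(1, 9): e=[39,0,-13] → .  [on edge]
    (1,6)@(3, 13): e=[17,4,5] → X
    (2,6)@(5, 13): e=[3,16,7] → X
    (3,6)@(7, 13): e=[-11,28,9] → .
    (1,7)@(3, 15): e=[13,0,13] → X  [on edge]
    (2,7)@(5, 15): e=[-1,12,15] → .
    (1,8)@(3, 17): e=[9,-4,21] → .
  covered (3 px):
    . . . .
    . . . .
    . . . .
    . . . .
    . . . .
    . . . .
    . X X .
    . X . .
    . . . .
    . . . .
T2:
  2·area = 88
  edge (7, 1)→(0, 20): d=(-7,19) right/bottom  bias=-1
  edge (0, 20)→(2, 2): d=(2,-18) top-left  bias=+0
  edge (2, 2)→(7, 1): d=(5,-1) top-left  bias=+0
    (3,0)@(7, 1): e=[0,88,0] → .  [on edge]
    (1,1)@(3, 3): e=[62,20,6] → X
    (2,1)@(5, 3): e=[24,56,8] → X
    (3,1)@(7, 3): e=[-14,92,10] → .
    (1,2)@(3, 5): e=[48,24,16] → X
    (3,2)@(7, 5): e=[-28,96,20] → .
    (1,3)@(3, 7): e=[34,28,26] → X
    (2,3)@(5, 7): e=[-4,64,28] → .
    (1,4)@(3, 9): e=[20,32,36] → X
    (2,4)@(5, 9): e=[-18,68,38] → .
    (0,5)@(1, 11): e=[44,0,44] → X  [on edge]
    (2,5)@(5, 11): e=[-32,72,48] → .
  covered (11 px):
    . . . .
    . X X .
    . X X .
    . X . .
    . X . .
    X X . .
    X . . .
    X . . .
    X . . .
    . . . .

Z-buffer (winner per pixel, '.' = empty):
  . . . .
  0 2 2 .
  0 0 0 .
  0 0 . .
  0 2 . .
  0 2 . .
  2 1 1 .
  2 1 . .
  2 . . .
  . . . .

Final: 0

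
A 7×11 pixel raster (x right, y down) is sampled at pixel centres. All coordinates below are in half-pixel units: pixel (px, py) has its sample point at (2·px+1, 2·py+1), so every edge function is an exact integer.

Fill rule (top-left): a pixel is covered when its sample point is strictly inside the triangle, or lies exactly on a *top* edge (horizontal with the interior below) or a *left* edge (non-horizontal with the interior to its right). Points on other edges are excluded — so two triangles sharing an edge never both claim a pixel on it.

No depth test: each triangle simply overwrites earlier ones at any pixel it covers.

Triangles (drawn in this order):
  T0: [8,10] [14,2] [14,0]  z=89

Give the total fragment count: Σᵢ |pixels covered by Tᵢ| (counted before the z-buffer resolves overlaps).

T0:
  2·area = 12  (B↔C swapped to make it positive)
  edge (8, 10)→(14, 0): d=(6,-10) top-left  bias=+0
  edge (14, 0)→(14, 2): d=(0,2) right/bottom  bias=-1
  edge (14, 2)→(8, 10): d=(-6,8) right/bottom  bias=-1
    (6,1)@(13, 3): e=[8,2,2] → X
    (5,2)@(11, 5): e=[0,6,6] → X  [on edge]
    (6,2)@(13, 5): e=[20,2,-10] → .
    (5,3)@(11, 7): e=[12,6,-6] → .
    (2,7)@(5, 15): e=[0,18,-6] → .  [on edge]
  covered (2 px):
    . . . . . . .
    . . . . . . X
    . . . . . X .
    . . . . . . .
    . . . . . . .
    . . . . . . .
    . . . . . . .
    . . . . . . .
    . . . . . . .
    . . . . . . .
    . . . . . . .

Final: 2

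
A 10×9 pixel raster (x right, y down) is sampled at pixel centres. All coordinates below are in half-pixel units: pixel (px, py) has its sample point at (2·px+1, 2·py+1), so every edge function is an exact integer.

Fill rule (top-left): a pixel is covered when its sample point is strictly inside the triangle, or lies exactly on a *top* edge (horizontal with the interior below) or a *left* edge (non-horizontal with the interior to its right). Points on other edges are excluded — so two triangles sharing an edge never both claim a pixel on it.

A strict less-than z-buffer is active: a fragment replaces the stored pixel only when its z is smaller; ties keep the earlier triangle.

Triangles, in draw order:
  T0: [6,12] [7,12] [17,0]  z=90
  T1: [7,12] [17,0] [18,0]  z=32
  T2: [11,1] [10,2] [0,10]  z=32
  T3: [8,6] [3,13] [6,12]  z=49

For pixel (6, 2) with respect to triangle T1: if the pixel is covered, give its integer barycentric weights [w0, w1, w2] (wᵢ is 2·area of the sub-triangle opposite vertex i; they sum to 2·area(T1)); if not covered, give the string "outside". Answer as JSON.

T0:
  2·area = 12  (B↔C swapped to make it positive)
  edge (6, 12)→(17, 0): d=(11,-12) top-left  bias=+0
  edge (17, 0)→(7, 12): d=(-10,12) right/bottom  bias=-1
  edge (7, 12)→(6, 12): d=(-1,0) right/bottom  bias=-1
    (5,3)@(11, 7): e=[5,2,5] → #
    (6,3)@(13, 7): e=[29,-22,5] → ·
    (4,4)@(9, 9): e=[3,6,3] → #
    (5,4)@(11, 9): e=[27,-18,3] → ·
    (3,5)@(7, 11): e=[1,10,1] → #
    (4,5)@(9, 11): e=[25,-14,1] → ·
    (3,6)@(7, 13): e=[23,-10,-1] → ·
  covered (3 px):
    · · · · · · · · · ·
    · · · · · · · · · ·
    · · · · · · · · · ·
    · · · · · # · · · ·
    · · · · # · · · · ·
    · · · # · · · · · ·
    · · · · · · · · · ·
    · · · · · · · · · ·
    · · · · · · · · · ·
T1:
  2·area = 12
  edge (7, 12)→(17, 0): d=(10,-12) top-left  bias=+0
  edge (17, 0)→(18, 0): d=(1,0) top-left  bias=+0
  edge (18, 0)→(7, 12): d=(-11,12) right/bottom  bias=-1
    (8,0)@(17, 1): e=[10,1,1] → #
    (9,0)@(19, 1): e=[34,1,-23] → ·
    (7,1)@(15, 3): e=[6,3,3] → #
    (8,1)@(17, 3): e=[30,3,-21] → ·
    (6,2)@(13, 5): e=[2,5,5] → #
    (7,2)@(15, 5): e=[26,5,-19] → ·
    (6,3)@(13, 7): e=[22,7,-17] → ·
  covered (3 px):
    · · · · · · · · # ·
    · · · · · · · # · ·
    · · · · · · # · · ·
    · · · · · · · · · ·
    · · · · · · · · · ·
    · · · · · · · · · ·
    · · · · · · · · · ·
    · · · · · · · · · ·
    · · · · · · · · · ·
T2:
  2·area = 2
  edge (11, 1)→(10, 2): d=(-1,1) right/bottom  bias=-1
  edge (10, 2)→(0, 10): d=(-10,8) right/bottom  bias=-1
  edge (0, 10)→(11, 1): d=(11,-9) top-left  bias=+0
    (5,0)@(11, 1): e=[0,2,0] → ·  [on edge]
    (4,1)@(9, 3): e=[0,-2,4] → ·  [on edge]
    (3,2)@(7, 5): e=[0,-6,8] → ·  [on edge]
    (2,3)@(5, 7): e=[0,-10,12] → ·  [on edge]
    (1,4)@(3, 9): e=[0,-14,16] → ·  [on edge]
    (0,5)@(1, 11): e=[0,-18,20] → ·  [on edge]
  covered (0 px):
    · · · · · · · · · ·
    · · · · · · · · · ·
    · · · · · · · · · ·
    · · · · · · · · · ·
    · · · · · · · · · ·
    · · · · · · · · · ·
    · · · · · · · · · ·
    · · · · · · · · · ·
    · · · · · · · · · ·
T3:
  2·area = 16  (B↔C swapped to make it positive)
  edge (8, 6)→(6, 12): d=(-2,6) right/bottom  bias=-1
  edge (6, 12)→(3, 13): d=(-3,1) right/bottom  bias=-1
  edge (3, 13)→(8, 6): d=(5,-7) top-left  bias=+0
    (4,1)@(9, 3): e=[0,24,-8] → ·  [on edge]
    (3,4)@(7, 9): e=[0,8,8] → ·  [on edge]
    (7,4)@(15, 9): e=[-48,0,64] → ·  [on edge]
    (2,5)@(5, 11): e=[8,4,4] → #
    (3,5)@(7, 11): e=[-4,2,18] → ·
    (4,5)@(9, 11): e=[-16,0,32] → ·  [on edge]
    (1,6)@(3, 13): e=[16,0,0] → ·  [on edge]
    (2,6)@(5, 13): e=[4,-2,14] → ·
    (2,7)@(5, 15): e=[0,-8,24] → ·  [on edge]
  covered (1 px):
    · · · · · · · · · ·
    · · · · · · · · · ·
    · · · · · · · · · ·
    · · · · · · · · · ·
    · · · · · · · · · ·
    · · # · · · · · · ·
    · · · · · · · · · ·
    · · · · · · · · · ·
    · · · · · · · · · ·

Answer: [5,5,2]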